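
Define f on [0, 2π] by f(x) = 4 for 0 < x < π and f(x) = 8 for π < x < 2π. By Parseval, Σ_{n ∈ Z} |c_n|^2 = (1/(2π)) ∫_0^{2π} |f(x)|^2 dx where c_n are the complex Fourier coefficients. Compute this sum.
Σ |c_n|^2 = 40

Parseval equates the L^2 energy of f (normalised by 1/(2π)) with the ℓ^2 sum of its Fourier coefficients: (1/(2π)) ∫_0^{2π} |f|^2 = Σ |c_n|^2.
Compute the left side: (1/(2π)) [∫_0^π 4^2 dx + ∫_π^{2π} 8^2 dx] = (1/(2π)) · (16π + 64π) = (16 + 64)/2 = 40.
So Σ_{n ∈ Z} |c_n|^2 = 40.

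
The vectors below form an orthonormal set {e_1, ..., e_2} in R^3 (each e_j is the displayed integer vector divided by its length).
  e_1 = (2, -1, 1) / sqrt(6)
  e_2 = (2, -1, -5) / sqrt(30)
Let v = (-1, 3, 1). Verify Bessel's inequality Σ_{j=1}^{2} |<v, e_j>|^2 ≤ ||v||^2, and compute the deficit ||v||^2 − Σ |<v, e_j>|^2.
Σ |<v, e_j>|^2 = 6; ||v||^2 = 11; deficit = 5

Write each e_j = u_j / sqrt(<u_j, u_j>) where u_j is the displayed integer vector. Then <v, e_j> = <v, u_j> / sqrt(<u_j, u_j>), so |<v, e_j>|^2 = <v, u_j>^2 / <u_j, u_j>.
Coefficients: <v, e_1> = -4/sqrt(6), <v, e_2> = -10/sqrt(30).
Square and sum: Σ |<v, e_j>|^2 = 6.
Compute ||v||^2 = v·v = 11.
Deficit = 11 − 6 = 5 ≥ 0, confirming Bessel's inequality. (The deficit equals ||v − Σ <v,e_j> e_j||^2, the squared distance from v to span{e_j}.)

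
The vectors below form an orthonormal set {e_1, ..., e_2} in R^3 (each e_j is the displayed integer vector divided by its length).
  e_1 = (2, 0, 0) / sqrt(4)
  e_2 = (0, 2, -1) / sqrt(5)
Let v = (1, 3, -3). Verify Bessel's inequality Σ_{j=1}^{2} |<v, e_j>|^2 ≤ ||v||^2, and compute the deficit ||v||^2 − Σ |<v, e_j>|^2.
Σ |<v, e_j>|^2 = 86/5; ||v||^2 = 19; deficit = 9/5

Write each e_j = u_j / sqrt(<u_j, u_j>) where u_j is the displayed integer vector. Then <v, e_j> = <v, u_j> / sqrt(<u_j, u_j>), so |<v, e_j>|^2 = <v, u_j>^2 / <u_j, u_j>.
Coefficients: <v, e_1> = 2/sqrt(4), <v, e_2> = 9/sqrt(5).
Square and sum: Σ |<v, e_j>|^2 = 86/5.
Compute ||v||^2 = v·v = 19.
Deficit = 19 − 86/5 = 9/5 ≥ 0, confirming Bessel's inequality. (The deficit equals ||v − Σ <v,e_j> e_j||^2, the squared distance from v to span{e_j}.)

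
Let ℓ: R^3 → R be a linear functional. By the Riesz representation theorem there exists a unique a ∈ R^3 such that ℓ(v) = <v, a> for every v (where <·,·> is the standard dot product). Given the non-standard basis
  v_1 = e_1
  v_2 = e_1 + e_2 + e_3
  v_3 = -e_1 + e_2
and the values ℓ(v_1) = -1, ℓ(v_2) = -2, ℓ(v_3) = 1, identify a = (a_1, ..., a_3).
a = (-1, 0, -1)

Write a = (a_1, ..., a_3) in the standard basis. For each basis vector v_i, ℓ(v_i) = <v_i, a> is a linear equation in the a_j's. Collect the n equations into a matrix system V a = ℓ, where row i of V is v_i (expressed in the standard basis). Since V is invertible (lower-triangular with 1s on the diagonal, up to permutation), solve by back-substitution:
  V =
[[1, 0, 0],
 [1, 1, 1],
 [-1, 1, 0]]
  V a = (-1, -2, 1)
Solving gives a = (-1, 0, -1).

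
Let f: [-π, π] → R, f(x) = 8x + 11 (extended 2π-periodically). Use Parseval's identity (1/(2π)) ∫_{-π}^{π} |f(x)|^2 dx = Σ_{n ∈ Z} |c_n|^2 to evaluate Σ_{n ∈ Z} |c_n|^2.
Σ |c_n|^2 = 64π^2/3 + 121

Expand and integrate term by term over [-π, π]:
  ∫ (8x)^2 dx = 64·(2π^3/3); ∫ 2·8·(11)·x dx = 0 (odd integrand); ∫ 11^2 dx = 121·2π.
So (1/(2π)) ∫_{-π}^{π} (8x + 11)^2 dx = 64π^2/3 + 121 = 64π^2/3 + 121.
Parseval ⇒ Σ |c_n|^2 = 64π^2/3 + 121.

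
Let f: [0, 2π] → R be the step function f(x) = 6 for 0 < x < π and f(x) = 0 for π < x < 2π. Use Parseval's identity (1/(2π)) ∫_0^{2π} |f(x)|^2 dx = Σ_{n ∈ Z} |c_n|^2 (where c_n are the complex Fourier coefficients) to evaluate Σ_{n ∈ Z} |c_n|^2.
Σ |c_n|^2 = 18

Parseval equates the L^2 energy of f (normalised by 1/(2π)) with the ℓ^2 sum of its Fourier coefficients: (1/(2π)) ∫_0^{2π} |f|^2 = Σ |c_n|^2.
Compute the left side: (1/(2π)) [∫_0^π 6^2 dx + ∫_π^{2π} 0^2 dx] = (1/(2π)) · (36π + 0π) = (36 + 0)/2 = 18.
So Σ_{n ∈ Z} |c_n|^2 = 18.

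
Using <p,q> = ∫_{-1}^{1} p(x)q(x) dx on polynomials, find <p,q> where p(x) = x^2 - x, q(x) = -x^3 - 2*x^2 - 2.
<p,q> = -26/15

Expand the product: p(x)·q(x) = -x^5 - x^4 + 2*x^3 - 2*x^2 + 2*x.
∫_{-1}^{1} of each monomial x^k gives [2/(k+1) if k even, 0 if k odd]. Integrating term-by-term (or equivalently evaluating the antiderivative F(x) = -x^6/6 - x^5/5 + x^4/2 - 2*x^3/3 + x^2 at the endpoints):
  F(1) − F(−1) = 7/15 − (11/5) = -26/15.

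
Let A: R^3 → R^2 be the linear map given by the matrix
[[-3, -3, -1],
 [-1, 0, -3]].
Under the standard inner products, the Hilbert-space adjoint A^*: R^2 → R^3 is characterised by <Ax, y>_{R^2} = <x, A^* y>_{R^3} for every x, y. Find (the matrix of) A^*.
A^* = A^T =
[[-3, -1],
 [-3, 0],
 [-1, -3]]

For real matrices with standard dot products, the defining identity <Ax, y> = <x, A^* y> gives (Ax)^T y = x^T (A^*) y, i.e. x^T A^T y = x^T (A^*) y. Since this holds for all x, y, we must have A^* = A^T. Therefore
A^* =
[[-3, -1],
 [-3, 0],
 [-1, -3]].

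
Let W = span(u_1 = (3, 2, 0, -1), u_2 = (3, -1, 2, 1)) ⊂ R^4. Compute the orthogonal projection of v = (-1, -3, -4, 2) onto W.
proj_W(v) = (-147/58, -40/29, -6/29, 37/58)

Set up U = [u_1 | ... | u_2] ∈ R^(4×2). The projector onto W = col(U) is P = U (U^T U)^(-1) U^T.
Compute U^T U =
  [14, 6]
  [6, 15],
and U^T v = (-11, -6).
Solve U^T U · c = U^T v for the coefficients: c = (-43/58, -3/29). The projection is proj_W(v) = U c.
Check: (v - proj_W(v)) · u_1 = 0  (should be 0).
Check: (v - proj_W(v)) · u_2 = 0  (should be 0).
Result: proj_W(v) = (-147/58, -40/29, -6/29, 37/58).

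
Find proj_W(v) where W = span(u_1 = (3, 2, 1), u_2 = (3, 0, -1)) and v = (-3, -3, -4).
proj_W(v) = (-51/19, -75/19, -58/19)

Set up U = [u_1 | ... | u_2] ∈ R^(3×2). The projector onto W = col(U) is P = U (U^T U)^(-1) U^T.
Compute U^T U =
  [14, 8]
  [8, 10],
and U^T v = (-19, -5).
Solve U^T U · c = U^T v for the coefficients: c = (-75/38, 41/38). The projection is proj_W(v) = U c.
Check: (v - proj_W(v)) · u_1 = 0  (should be 0).
Check: (v - proj_W(v)) · u_2 = 0  (should be 0).
Result: proj_W(v) = (-51/19, -75/19, -58/19).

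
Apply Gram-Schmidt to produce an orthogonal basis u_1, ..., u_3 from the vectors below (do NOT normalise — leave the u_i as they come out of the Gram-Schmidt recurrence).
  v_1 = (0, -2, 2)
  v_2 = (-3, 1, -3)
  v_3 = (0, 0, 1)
Orthogonal basis:
  u_1 = (0, -2, 2)
  u_2 = (-3, -1, -1)
  u_3 = (-3/11, 9/22, 9/22)

Apply the Gram-Schmidt recurrence
  u_1 = v_1
  u_i = v_i − Σ_{j<i} ((v_i · u_j) / (u_j · u_j)) · u_j.

Step by step this gives:
  u_1 = (0, -2, 2)
  u_2 = (-3, -1, -1)
  u_3 = (-3/11, 9/22, 9/22)

Orthogonality check:
  u_2 · u_1 = 0 (should be 0)
  u_3 · u_1 = 0 (should be 0)
  u_3 · u_2 = 0 (should be 0)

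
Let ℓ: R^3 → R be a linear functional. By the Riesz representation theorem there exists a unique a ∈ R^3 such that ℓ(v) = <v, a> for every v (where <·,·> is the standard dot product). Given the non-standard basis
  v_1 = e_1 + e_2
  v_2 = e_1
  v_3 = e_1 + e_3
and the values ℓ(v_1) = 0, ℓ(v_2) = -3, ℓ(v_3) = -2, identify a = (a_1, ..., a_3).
a = (-3, 3, 1)

Write a = (a_1, ..., a_3) in the standard basis. For each basis vector v_i, ℓ(v_i) = <v_i, a> is a linear equation in the a_j's. Collect the n equations into a matrix system V a = ℓ, where row i of V is v_i (expressed in the standard basis). Since V is invertible (lower-triangular with 1s on the diagonal, up to permutation), solve by back-substitution:
  V =
[[1, 1, 0],
 [1, 0, 0],
 [1, 0, 1]]
  V a = (0, -3, -2)
Solving gives a = (-3, 3, 1).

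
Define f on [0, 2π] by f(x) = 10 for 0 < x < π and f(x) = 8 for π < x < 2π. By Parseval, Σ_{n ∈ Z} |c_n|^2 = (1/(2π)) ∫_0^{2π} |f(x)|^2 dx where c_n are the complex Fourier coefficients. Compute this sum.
Σ |c_n|^2 = 82

Parseval equates the L^2 energy of f (normalised by 1/(2π)) with the ℓ^2 sum of its Fourier coefficients: (1/(2π)) ∫_0^{2π} |f|^2 = Σ |c_n|^2.
Compute the left side: (1/(2π)) [∫_0^π 10^2 dx + ∫_π^{2π} 8^2 dx] = (1/(2π)) · (100π + 64π) = (100 + 64)/2 = 82.
So Σ_{n ∈ Z} |c_n|^2 = 82.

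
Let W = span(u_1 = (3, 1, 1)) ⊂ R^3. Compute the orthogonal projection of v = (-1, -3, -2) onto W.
proj_W(v) = (-24/11, -8/11, -8/11)

Set up U = [u_1 | ... | u_1] ∈ R^(3×1). The projector onto W = col(U) is P = U (U^T U)^(-1) U^T.
Compute U^T U =
  [11],
and U^T v = (-8).
Solve U^T U · c = U^T v for the coefficients: c = (-8/11). The projection is proj_W(v) = U c.
Check: (v - proj_W(v)) · u_1 = 0  (should be 0).
Result: proj_W(v) = (-24/11, -8/11, -8/11).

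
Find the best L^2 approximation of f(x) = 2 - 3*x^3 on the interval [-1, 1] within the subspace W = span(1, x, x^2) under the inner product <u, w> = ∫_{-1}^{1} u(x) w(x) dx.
g(x) = 2 - 9*x/5

The best approximation g ∈ W is the orthogonal projection of f onto W. Writing g = a_0 + a_1 x + a_2 x^2, the coefficients solve the normal equations G · a = b where
  G_{ij} = <φ_i, φ_j> and b_i = <f, φ_i>, with φ_0 = 1, φ_1 = x, φ_2 = x^2.
G =
  [2, 0, 2/3]
  [0, 2/3, 0]
  [2/3, 0, 2/5],
b = (4, -6/5, 4/3).
Solving gives a_0 = 2, a_1 = -9/5, a_2 = 0, so
  g(x) = 2 - 9*x/5.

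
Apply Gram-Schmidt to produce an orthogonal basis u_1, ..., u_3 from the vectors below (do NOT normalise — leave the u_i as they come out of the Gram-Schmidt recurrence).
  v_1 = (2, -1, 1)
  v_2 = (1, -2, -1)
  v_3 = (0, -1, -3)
Orthogonal basis:
  u_1 = (2, -1, 1)
  u_2 = (0, -3/2, -3/2)
  u_3 = (2/3, 2/3, -2/3)

Apply the Gram-Schmidt recurrence
  u_1 = v_1
  u_i = v_i − Σ_{j<i} ((v_i · u_j) / (u_j · u_j)) · u_j.

Step by step this gives:
  u_1 = (2, -1, 1)
  u_2 = (0, -3/2, -3/2)
  u_3 = (2/3, 2/3, -2/3)

Orthogonality check:
  u_2 · u_1 = 0 (should be 0)
  u_3 · u_1 = 0 (should be 0)
  u_3 · u_2 = 0 (should be 0)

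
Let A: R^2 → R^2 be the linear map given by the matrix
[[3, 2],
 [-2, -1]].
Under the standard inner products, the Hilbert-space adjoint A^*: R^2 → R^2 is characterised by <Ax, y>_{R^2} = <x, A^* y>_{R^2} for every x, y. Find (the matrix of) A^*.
A^* = A^T =
[[3, -2],
 [2, -1]]

For real matrices with standard dot products, the defining identity <Ax, y> = <x, A^* y> gives (Ax)^T y = x^T (A^*) y, i.e. x^T A^T y = x^T (A^*) y. Since this holds for all x, y, we must have A^* = A^T. Therefore
A^* =
[[3, -2],
 [2, -1]].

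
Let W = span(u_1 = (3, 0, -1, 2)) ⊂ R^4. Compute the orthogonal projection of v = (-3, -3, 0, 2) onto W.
proj_W(v) = (-15/14, 0, 5/14, -5/7)

Set up U = [u_1 | ... | u_1] ∈ R^(4×1). The projector onto W = col(U) is P = U (U^T U)^(-1) U^T.
Compute U^T U =
  [14],
and U^T v = (-5).
Solve U^T U · c = U^T v for the coefficients: c = (-5/14). The projection is proj_W(v) = U c.
Check: (v - proj_W(v)) · u_1 = 0  (should be 0).
Result: proj_W(v) = (-15/14, 0, 5/14, -5/7).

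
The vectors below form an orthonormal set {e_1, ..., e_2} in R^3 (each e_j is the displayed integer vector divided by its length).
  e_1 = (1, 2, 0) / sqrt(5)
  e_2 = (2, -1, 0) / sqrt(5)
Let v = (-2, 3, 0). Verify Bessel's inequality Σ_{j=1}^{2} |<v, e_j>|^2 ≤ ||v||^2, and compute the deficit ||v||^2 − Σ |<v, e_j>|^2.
Σ |<v, e_j>|^2 = 13; ||v||^2 = 13; deficit = 0

Write each e_j = u_j / sqrt(<u_j, u_j>) where u_j is the displayed integer vector. Then <v, e_j> = <v, u_j> / sqrt(<u_j, u_j>), so |<v, e_j>|^2 = <v, u_j>^2 / <u_j, u_j>.
Coefficients: <v, e_1> = 4/sqrt(5), <v, e_2> = -7/sqrt(5).
Square and sum: Σ |<v, e_j>|^2 = 13.
Compute ||v||^2 = v·v = 13.
Deficit = 13 − 13 = 0 ≥ 0, confirming Bessel's inequality. (The deficit equals ||v − Σ <v,e_j> e_j||^2, the squared distance from v to span{e_j}.)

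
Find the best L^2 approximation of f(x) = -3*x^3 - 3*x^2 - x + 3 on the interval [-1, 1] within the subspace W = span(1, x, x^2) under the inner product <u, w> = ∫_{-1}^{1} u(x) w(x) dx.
g(x) = -3*x^2 - 14*x/5 + 3

The best approximation g ∈ W is the orthogonal projection of f onto W. Writing g = a_0 + a_1 x + a_2 x^2, the coefficients solve the normal equations G · a = b where
  G_{ij} = <φ_i, φ_j> and b_i = <f, φ_i>, with φ_0 = 1, φ_1 = x, φ_2 = x^2.
G =
  [2, 0, 2/3]
  [0, 2/3, 0]
  [2/3, 0, 2/5],
b = (4, -28/15, 4/5).
Solving gives a_0 = 3, a_1 = -14/5, a_2 = -3, so
  g(x) = -3*x^2 - 14*x/5 + 3.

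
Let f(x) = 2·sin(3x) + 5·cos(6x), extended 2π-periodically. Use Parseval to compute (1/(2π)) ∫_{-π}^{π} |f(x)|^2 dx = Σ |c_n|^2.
Σ |c_n|^2 = 29/2

Expand |f|^2 and use orthogonality of {sin(nx), cos(mx)} on [-π, π]:
  ∫_{-π}^{π} sin(nx)^2 dx = π, ∫ cos(mx)^2 dx = π, and cross terms integrate to 0.
So ∫_{-π}^{π} f(x)^2 dx = 2^2 · π + 5^2 · π = (4 + 25)π.
Divide by 2π: (4 + 25)/2 = 29/2.
By Parseval, this equals Σ |c_n|^2.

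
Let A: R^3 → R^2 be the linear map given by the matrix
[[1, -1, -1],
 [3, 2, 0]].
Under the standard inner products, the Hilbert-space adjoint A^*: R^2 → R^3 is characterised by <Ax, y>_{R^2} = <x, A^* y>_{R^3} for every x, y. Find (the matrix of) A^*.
A^* = A^T =
[[1, 3],
 [-1, 2],
 [-1, 0]]

For real matrices with standard dot products, the defining identity <Ax, y> = <x, A^* y> gives (Ax)^T y = x^T (A^*) y, i.e. x^T A^T y = x^T (A^*) y. Since this holds for all x, y, we must have A^* = A^T. Therefore
A^* =
[[1, 3],
 [-1, 2],
 [-1, 0]].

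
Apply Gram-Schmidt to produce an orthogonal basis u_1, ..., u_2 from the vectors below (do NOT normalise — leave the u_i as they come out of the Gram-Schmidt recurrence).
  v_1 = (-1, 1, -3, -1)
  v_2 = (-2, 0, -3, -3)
Orthogonal basis:
  u_1 = (-1, 1, -3, -1)
  u_2 = (-5/6, -7/6, 1/2, -11/6)

Apply the Gram-Schmidt recurrence
  u_1 = v_1
  u_i = v_i − Σ_{j<i} ((v_i · u_j) / (u_j · u_j)) · u_j.

Step by step this gives:
  u_1 = (-1, 1, -3, -1)
  u_2 = (-5/6, -7/6, 1/2, -11/6)

Orthogonality check:
  u_2 · u_1 = 0 (should be 0)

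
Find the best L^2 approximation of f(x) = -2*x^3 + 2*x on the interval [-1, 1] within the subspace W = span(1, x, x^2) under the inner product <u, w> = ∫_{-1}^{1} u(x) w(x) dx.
g(x) = 4*x/5

The best approximation g ∈ W is the orthogonal projection of f onto W. Writing g = a_0 + a_1 x + a_2 x^2, the coefficients solve the normal equations G · a = b where
  G_{ij} = <φ_i, φ_j> and b_i = <f, φ_i>, with φ_0 = 1, φ_1 = x, φ_2 = x^2.
G =
  [2, 0, 2/3]
  [0, 2/3, 0]
  [2/3, 0, 2/5],
b = (0, 8/15, 0).
Solving gives a_0 = 0, a_1 = 4/5, a_2 = 0, so
  g(x) = 4*x/5.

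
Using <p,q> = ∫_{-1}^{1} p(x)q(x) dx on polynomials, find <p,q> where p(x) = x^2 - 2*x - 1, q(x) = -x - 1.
<p,q> = 8/3

Expand the product: p(x)·q(x) = -x^3 + x^2 + 3*x + 1.
∫_{-1}^{1} of each monomial x^k gives [2/(k+1) if k even, 0 if k odd]. Integrating term-by-term (or equivalently evaluating the antiderivative F(x) = -x^4/4 + x^3/3 + 3*x^2/2 + x at the endpoints):
  F(1) − F(−1) = 31/12 − (-1/12) = 8/3.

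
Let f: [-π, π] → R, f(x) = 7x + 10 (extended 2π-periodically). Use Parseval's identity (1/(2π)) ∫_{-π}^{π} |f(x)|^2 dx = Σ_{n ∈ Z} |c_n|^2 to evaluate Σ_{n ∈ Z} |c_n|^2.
Σ |c_n|^2 = 49π^2/3 + 100

Expand and integrate term by term over [-π, π]:
  ∫ (7x)^2 dx = 49·(2π^3/3); ∫ 2·7·(10)·x dx = 0 (odd integrand); ∫ 10^2 dx = 100·2π.
So (1/(2π)) ∫_{-π}^{π} (7x + 10)^2 dx = 49π^2/3 + 100 = 49π^2/3 + 100.
Parseval ⇒ Σ |c_n|^2 = 49π^2/3 + 100.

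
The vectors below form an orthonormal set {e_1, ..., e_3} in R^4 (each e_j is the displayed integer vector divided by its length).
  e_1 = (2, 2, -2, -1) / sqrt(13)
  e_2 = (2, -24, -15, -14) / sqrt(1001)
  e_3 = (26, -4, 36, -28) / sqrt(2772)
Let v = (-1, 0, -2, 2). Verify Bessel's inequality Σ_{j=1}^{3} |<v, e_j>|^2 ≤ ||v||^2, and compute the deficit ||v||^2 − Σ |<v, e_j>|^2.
Σ |<v, e_j>|^2 = 77/9; ||v||^2 = 9; deficit = 4/9

Write each e_j = u_j / sqrt(<u_j, u_j>) where u_j is the displayed integer vector. Then <v, e_j> = <v, u_j> / sqrt(<u_j, u_j>), so |<v, e_j>|^2 = <v, u_j>^2 / <u_j, u_j>.
Coefficients: <v, e_1> = 0/sqrt(13), <v, e_2> = 0/sqrt(1001), <v, e_3> = -154/sqrt(2772).
Square and sum: Σ |<v, e_j>|^2 = 77/9.
Compute ||v||^2 = v·v = 9.
Deficit = 9 − 77/9 = 4/9 ≥ 0, confirming Bessel's inequality. (The deficit equals ||v − Σ <v,e_j> e_j||^2, the squared distance from v to span{e_j}.)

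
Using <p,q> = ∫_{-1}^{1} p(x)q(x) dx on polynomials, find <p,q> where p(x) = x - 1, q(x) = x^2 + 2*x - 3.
<p,q> = 20/3

Expand the product: p(x)·q(x) = x^3 + x^2 - 5*x + 3.
∫_{-1}^{1} of each monomial x^k gives [2/(k+1) if k even, 0 if k odd]. Integrating term-by-term (or equivalently evaluating the antiderivative F(x) = x^4/4 + x^3/3 - 5*x^2/2 + 3*x at the endpoints):
  F(1) − F(−1) = 13/12 − (-67/12) = 20/3.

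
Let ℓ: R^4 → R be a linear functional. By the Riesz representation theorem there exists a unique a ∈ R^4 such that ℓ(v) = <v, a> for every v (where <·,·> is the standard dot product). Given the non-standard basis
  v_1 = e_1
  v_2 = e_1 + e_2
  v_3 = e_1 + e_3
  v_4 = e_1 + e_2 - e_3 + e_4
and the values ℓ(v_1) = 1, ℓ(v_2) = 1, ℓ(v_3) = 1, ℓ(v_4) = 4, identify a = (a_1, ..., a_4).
a = (1, 0, 0, 3)

Write a = (a_1, ..., a_4) in the standard basis. For each basis vector v_i, ℓ(v_i) = <v_i, a> is a linear equation in the a_j's. Collect the n equations into a matrix system V a = ℓ, where row i of V is v_i (expressed in the standard basis). Since V is invertible (lower-triangular with 1s on the diagonal, up to permutation), solve by back-substitution:
  V =
[[1, 0, 0, 0],
 [1, 1, 0, 0],
 [1, 0, 1, 0],
 [1, 1, -1, 1]]
  V a = (1, 1, 1, 4)
Solving gives a = (1, 0, 0, 3).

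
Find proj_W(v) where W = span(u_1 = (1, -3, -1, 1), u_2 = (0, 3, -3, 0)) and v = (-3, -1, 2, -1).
proj_W(v) = (-3/5, -3/10, 27/10, -3/5)

Set up U = [u_1 | ... | u_2] ∈ R^(4×2). The projector onto W = col(U) is P = U (U^T U)^(-1) U^T.
Compute U^T U =
  [12, -6]
  [-6, 18],
and U^T v = (-3, -9).
Solve U^T U · c = U^T v for the coefficients: c = (-3/5, -7/10). The projection is proj_W(v) = U c.
Check: (v - proj_W(v)) · u_1 = 0  (should be 0).
Check: (v - proj_W(v)) · u_2 = 0  (should be 0).
Result: proj_W(v) = (-3/5, -3/10, 27/10, -3/5).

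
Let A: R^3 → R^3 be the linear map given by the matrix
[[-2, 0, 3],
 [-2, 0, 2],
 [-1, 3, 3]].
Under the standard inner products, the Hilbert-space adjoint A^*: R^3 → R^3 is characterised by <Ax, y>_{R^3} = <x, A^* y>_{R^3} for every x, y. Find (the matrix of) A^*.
A^* = A^T =
[[-2, -2, -1],
 [0, 0, 3],
 [3, 2, 3]]

For real matrices with standard dot products, the defining identity <Ax, y> = <x, A^* y> gives (Ax)^T y = x^T (A^*) y, i.e. x^T A^T y = x^T (A^*) y. Since this holds for all x, y, we must have A^* = A^T. Therefore
A^* =
[[-2, -2, -1],
 [0, 0, 3],
 [3, 2, 3]].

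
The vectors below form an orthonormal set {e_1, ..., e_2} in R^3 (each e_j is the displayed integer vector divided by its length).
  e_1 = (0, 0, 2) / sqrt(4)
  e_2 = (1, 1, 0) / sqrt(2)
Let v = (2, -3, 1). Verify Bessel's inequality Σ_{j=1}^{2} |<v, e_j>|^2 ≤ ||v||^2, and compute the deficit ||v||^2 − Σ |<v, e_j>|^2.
Σ |<v, e_j>|^2 = 3/2; ||v||^2 = 14; deficit = 25/2

Write each e_j = u_j / sqrt(<u_j, u_j>) where u_j is the displayed integer vector. Then <v, e_j> = <v, u_j> / sqrt(<u_j, u_j>), so |<v, e_j>|^2 = <v, u_j>^2 / <u_j, u_j>.
Coefficients: <v, e_1> = 2/sqrt(4), <v, e_2> = -1/sqrt(2).
Square and sum: Σ |<v, e_j>|^2 = 3/2.
Compute ||v||^2 = v·v = 14.
Deficit = 14 − 3/2 = 25/2 ≥ 0, confirming Bessel's inequality. (The deficit equals ||v − Σ <v,e_j> e_j||^2, the squared distance from v to span{e_j}.)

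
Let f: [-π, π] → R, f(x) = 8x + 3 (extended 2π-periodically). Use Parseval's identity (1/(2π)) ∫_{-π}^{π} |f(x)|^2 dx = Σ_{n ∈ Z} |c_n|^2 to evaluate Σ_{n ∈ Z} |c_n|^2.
Σ |c_n|^2 = 64π^2/3 + 9

Expand and integrate term by term over [-π, π]:
  ∫ (8x)^2 dx = 64·(2π^3/3); ∫ 2·8·(3)·x dx = 0 (odd integrand); ∫ 3^2 dx = 9·2π.
So (1/(2π)) ∫_{-π}^{π} (8x + 3)^2 dx = 64π^2/3 + 9 = 64π^2/3 + 9.
Parseval ⇒ Σ |c_n|^2 = 64π^2/3 + 9.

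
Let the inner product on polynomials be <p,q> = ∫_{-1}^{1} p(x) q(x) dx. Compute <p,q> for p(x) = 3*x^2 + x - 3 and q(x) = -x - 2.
<p,q> = 22/3

Expand the product: p(x)·q(x) = -3*x^3 - 7*x^2 + x + 6.
∫_{-1}^{1} of each monomial x^k gives [2/(k+1) if k even, 0 if k odd]. Integrating term-by-term (or equivalently evaluating the antiderivative F(x) = -3*x^4/4 - 7*x^3/3 + x^2/2 + 6*x at the endpoints):
  F(1) − F(−1) = 41/12 − (-47/12) = 22/3.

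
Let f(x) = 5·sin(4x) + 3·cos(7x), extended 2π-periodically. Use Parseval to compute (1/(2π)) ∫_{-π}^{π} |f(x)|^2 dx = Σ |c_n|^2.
Σ |c_n|^2 = 17

Expand |f|^2 and use orthogonality of {sin(nx), cos(mx)} on [-π, π]:
  ∫_{-π}^{π} sin(nx)^2 dx = π, ∫ cos(mx)^2 dx = π, and cross terms integrate to 0.
So ∫_{-π}^{π} f(x)^2 dx = 5^2 · π + 3^2 · π = (25 + 9)π.
Divide by 2π: (25 + 9)/2 = 17.
By Parseval, this equals Σ |c_n|^2.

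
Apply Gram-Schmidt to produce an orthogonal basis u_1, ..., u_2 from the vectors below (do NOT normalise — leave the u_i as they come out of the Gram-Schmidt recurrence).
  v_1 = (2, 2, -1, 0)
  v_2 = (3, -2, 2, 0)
Orthogonal basis:
  u_1 = (2, 2, -1, 0)
  u_2 = (3, -2, 2, 0)

Apply the Gram-Schmidt recurrence
  u_1 = v_1
  u_i = v_i − Σ_{j<i} ((v_i · u_j) / (u_j · u_j)) · u_j.

Step by step this gives:
  u_1 = (2, 2, -1, 0)
  u_2 = (3, -2, 2, 0)

Orthogonality check:
  u_2 · u_1 = 0 (should be 0)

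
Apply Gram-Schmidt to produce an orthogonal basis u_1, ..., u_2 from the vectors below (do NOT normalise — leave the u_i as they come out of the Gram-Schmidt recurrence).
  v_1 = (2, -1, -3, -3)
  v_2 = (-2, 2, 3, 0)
Orthogonal basis:
  u_1 = (2, -1, -3, -3)
  u_2 = (-16/23, 31/23, 24/23, -45/23)

Apply the Gram-Schmidt recurrence
  u_1 = v_1
  u_i = v_i − Σ_{j<i} ((v_i · u_j) / (u_j · u_j)) · u_j.

Step by step this gives:
  u_1 = (2, -1, -3, -3)
  u_2 = (-16/23, 31/23, 24/23, -45/23)

Orthogonality check:
  u_2 · u_1 = 0 (should be 0)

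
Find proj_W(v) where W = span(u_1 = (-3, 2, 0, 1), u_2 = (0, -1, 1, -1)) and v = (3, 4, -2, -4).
proj_W(v) = (21/11, 1/33, -43/33, 2/3)

Set up U = [u_1 | ... | u_2] ∈ R^(4×2). The projector onto W = col(U) is P = U (U^T U)^(-1) U^T.
Compute U^T U =
  [14, -3]
  [-3, 3],
and U^T v = (-5, -2).
Solve U^T U · c = U^T v for the coefficients: c = (-7/11, -43/33). The projection is proj_W(v) = U c.
Check: (v - proj_W(v)) · u_1 = 0  (should be 0).
Check: (v - proj_W(v)) · u_2 = 0  (should be 0).
Result: proj_W(v) = (21/11, 1/33, -43/33, 2/3).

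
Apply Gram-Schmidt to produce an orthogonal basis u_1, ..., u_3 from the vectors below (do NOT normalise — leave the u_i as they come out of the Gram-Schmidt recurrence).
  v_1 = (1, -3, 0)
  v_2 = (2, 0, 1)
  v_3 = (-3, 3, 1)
Orthogonal basis:
  u_1 = (1, -3, 0)
  u_2 = (9/5, 3/5, 1)
  u_3 = (-18/23, -6/23, 36/23)

Apply the Gram-Schmidt recurrence
  u_1 = v_1
  u_i = v_i − Σ_{j<i} ((v_i · u_j) / (u_j · u_j)) · u_j.

Step by step this gives:
  u_1 = (1, -3, 0)
  u_2 = (9/5, 3/5, 1)
  u_3 = (-18/23, -6/23, 36/23)

Orthogonality check:
  u_2 · u_1 = 0 (should be 0)
  u_3 · u_1 = 0 (should be 0)
  u_3 · u_2 = 0 (should be 0)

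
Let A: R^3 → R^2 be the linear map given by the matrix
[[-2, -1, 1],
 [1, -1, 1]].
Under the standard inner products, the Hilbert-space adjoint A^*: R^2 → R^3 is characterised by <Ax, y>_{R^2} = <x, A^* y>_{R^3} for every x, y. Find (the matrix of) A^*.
A^* = A^T =
[[-2, 1],
 [-1, -1],
 [1, 1]]

For real matrices with standard dot products, the defining identity <Ax, y> = <x, A^* y> gives (Ax)^T y = x^T (A^*) y, i.e. x^T A^T y = x^T (A^*) y. Since this holds for all x, y, we must have A^* = A^T. Therefore
A^* =
[[-2, 1],
 [-1, -1],
 [1, 1]].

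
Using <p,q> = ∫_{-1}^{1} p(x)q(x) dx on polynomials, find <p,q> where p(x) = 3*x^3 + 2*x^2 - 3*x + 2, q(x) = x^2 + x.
<p,q> = 4/3

Expand the product: p(x)·q(x) = 3*x^5 + 5*x^4 - x^3 - x^2 + 2*x.
∫_{-1}^{1} of each monomial x^k gives [2/(k+1) if k even, 0 if k odd]. Integrating term-by-term (or equivalently evaluating the antiderivative F(x) = x^6/2 + x^5 - x^4/4 - x^3/3 + x^2 at the endpoints):
  F(1) − F(−1) = 23/12 − (7/12) = 4/3.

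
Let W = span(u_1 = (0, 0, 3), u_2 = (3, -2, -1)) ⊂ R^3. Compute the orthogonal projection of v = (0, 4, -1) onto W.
proj_W(v) = (-24/13, 16/13, -1)

Set up U = [u_1 | ... | u_2] ∈ R^(3×2). The projector onto W = col(U) is P = U (U^T U)^(-1) U^T.
Compute U^T U =
  [9, -3]
  [-3, 14],
and U^T v = (-3, -7).
Solve U^T U · c = U^T v for the coefficients: c = (-7/13, -8/13). The projection is proj_W(v) = U c.
Check: (v - proj_W(v)) · u_1 = 0  (should be 0).
Check: (v - proj_W(v)) · u_2 = 0  (should be 0).
Result: proj_W(v) = (-24/13, 16/13, -1).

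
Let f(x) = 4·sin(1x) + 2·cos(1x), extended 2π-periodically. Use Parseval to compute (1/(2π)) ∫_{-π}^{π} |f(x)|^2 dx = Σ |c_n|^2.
Σ |c_n|^2 = 10

Expand |f|^2 and use orthogonality of {sin(nx), cos(mx)} on [-π, π]:
  ∫_{-π}^{π} sin(nx)^2 dx = π, ∫ cos(mx)^2 dx = π, and cross terms integrate to 0.
So ∫_{-π}^{π} f(x)^2 dx = 4^2 · π + 2^2 · π = (16 + 4)π.
Divide by 2π: (16 + 4)/2 = 10.
By Parseval, this equals Σ |c_n|^2.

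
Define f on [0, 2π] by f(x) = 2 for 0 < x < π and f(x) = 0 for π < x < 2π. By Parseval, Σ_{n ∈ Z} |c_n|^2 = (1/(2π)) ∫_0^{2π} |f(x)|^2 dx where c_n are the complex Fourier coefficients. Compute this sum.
Σ |c_n|^2 = 2

Parseval equates the L^2 energy of f (normalised by 1/(2π)) with the ℓ^2 sum of its Fourier coefficients: (1/(2π)) ∫_0^{2π} |f|^2 = Σ |c_n|^2.
Compute the left side: (1/(2π)) [∫_0^π 2^2 dx + ∫_π^{2π} 0^2 dx] = (1/(2π)) · (4π + 0π) = (4 + 0)/2 = 2.
So Σ_{n ∈ Z} |c_n|^2 = 2.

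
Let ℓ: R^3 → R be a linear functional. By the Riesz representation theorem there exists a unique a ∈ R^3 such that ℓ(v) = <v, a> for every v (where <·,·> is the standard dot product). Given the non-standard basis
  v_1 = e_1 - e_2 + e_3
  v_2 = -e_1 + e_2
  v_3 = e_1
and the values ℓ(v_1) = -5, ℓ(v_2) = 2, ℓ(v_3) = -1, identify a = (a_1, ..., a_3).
a = (-1, 1, -3)

Write a = (a_1, ..., a_3) in the standard basis. For each basis vector v_i, ℓ(v_i) = <v_i, a> is a linear equation in the a_j's. Collect the n equations into a matrix system V a = ℓ, where row i of V is v_i (expressed in the standard basis). Since V is invertible (lower-triangular with 1s on the diagonal, up to permutation), solve by back-substitution:
  V =
[[1, -1, 1],
 [-1, 1, 0],
 [1, 0, 0]]
  V a = (-5, 2, -1)
Solving gives a = (-1, 1, -3).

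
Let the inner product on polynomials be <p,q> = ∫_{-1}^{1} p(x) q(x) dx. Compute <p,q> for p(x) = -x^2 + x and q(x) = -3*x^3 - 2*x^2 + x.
<p,q> = 4/15

Expand the product: p(x)·q(x) = 3*x^5 - x^4 - 3*x^3 + x^2.
∫_{-1}^{1} of each monomial x^k gives [2/(k+1) if k even, 0 if k odd]. Integrating term-by-term (or equivalently evaluating the antiderivative F(x) = x^6/2 - x^5/5 - 3*x^4/4 + x^3/3 at the endpoints):
  F(1) − F(−1) = -7/60 − (-23/60) = 4/15.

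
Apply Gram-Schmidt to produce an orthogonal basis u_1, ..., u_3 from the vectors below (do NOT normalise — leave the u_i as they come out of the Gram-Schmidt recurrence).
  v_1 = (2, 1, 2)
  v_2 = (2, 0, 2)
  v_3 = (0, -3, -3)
Orthogonal basis:
  u_1 = (2, 1, 2)
  u_2 = (2/9, -8/9, 2/9)
  u_3 = (3/2, 0, -3/2)

Apply the Gram-Schmidt recurrence
  u_1 = v_1
  u_i = v_i − Σ_{j<i} ((v_i · u_j) / (u_j · u_j)) · u_j.

Step by step this gives:
  u_1 = (2, 1, 2)
  u_2 = (2/9, -8/9, 2/9)
  u_3 = (3/2, 0, -3/2)

Orthogonality check:
  u_2 · u_1 = 0 (should be 0)
  u_3 · u_1 = 0 (should be 0)
  u_3 · u_2 = 0 (should be 0)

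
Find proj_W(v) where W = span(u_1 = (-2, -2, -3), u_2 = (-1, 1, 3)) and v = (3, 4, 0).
proj_W(v) = (399/106, 181/106, 54/53)

Set up U = [u_1 | ... | u_2] ∈ R^(3×2). The projector onto W = col(U) is P = U (U^T U)^(-1) U^T.
Compute U^T U =
  [17, -9]
  [-9, 11],
and U^T v = (-14, 1).
Solve U^T U · c = U^T v for the coefficients: c = (-145/106, -109/106). The projection is proj_W(v) = U c.
Check: (v - proj_W(v)) · u_1 = 0  (should be 0).
Check: (v - proj_W(v)) · u_2 = 0  (should be 0).
Result: proj_W(v) = (399/106, 181/106, 54/53).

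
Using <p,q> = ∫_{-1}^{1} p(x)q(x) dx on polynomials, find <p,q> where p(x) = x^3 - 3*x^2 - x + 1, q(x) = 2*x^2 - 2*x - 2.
<p,q> = -8/15

Expand the product: p(x)·q(x) = 2*x^5 - 8*x^4 + 2*x^3 + 10*x^2 - 2.
∫_{-1}^{1} of each monomial x^k gives [2/(k+1) if k even, 0 if k odd]. Integrating term-by-term (or equivalently evaluating the antiderivative F(x) = x^6/3 - 8*x^5/5 + x^4/2 + 10*x^3/3 - 2*x at the endpoints):
  F(1) − F(−1) = 17/30 − (11/10) = -8/15.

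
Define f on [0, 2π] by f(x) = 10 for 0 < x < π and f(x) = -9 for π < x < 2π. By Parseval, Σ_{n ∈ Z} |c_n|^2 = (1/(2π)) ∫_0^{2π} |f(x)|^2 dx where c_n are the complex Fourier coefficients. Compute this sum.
Σ |c_n|^2 = 181/2

Parseval equates the L^2 energy of f (normalised by 1/(2π)) with the ℓ^2 sum of its Fourier coefficients: (1/(2π)) ∫_0^{2π} |f|^2 = Σ |c_n|^2.
Compute the left side: (1/(2π)) [∫_0^π 10^2 dx + ∫_π^{2π} (-9)^2 dx] = (1/(2π)) · (100π + 81π) = (100 + 81)/2 = 181/2.
So Σ_{n ∈ Z} |c_n|^2 = 181/2.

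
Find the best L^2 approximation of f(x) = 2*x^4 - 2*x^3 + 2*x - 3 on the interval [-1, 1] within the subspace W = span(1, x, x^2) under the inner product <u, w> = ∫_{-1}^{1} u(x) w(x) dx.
g(x) = 12*x^2/7 + 4*x/5 - 111/35

The best approximation g ∈ W is the orthogonal projection of f onto W. Writing g = a_0 + a_1 x + a_2 x^2, the coefficients solve the normal equations G · a = b where
  G_{ij} = <φ_i, φ_j> and b_i = <f, φ_i>, with φ_0 = 1, φ_1 = x, φ_2 = x^2.
G =
  [2, 0, 2/3]
  [0, 2/3, 0]
  [2/3, 0, 2/5],
b = (-26/5, 8/15, -10/7).
Solving gives a_0 = -111/35, a_1 = 4/5, a_2 = 12/7, so
  g(x) = 12*x^2/7 + 4*x/5 - 111/35.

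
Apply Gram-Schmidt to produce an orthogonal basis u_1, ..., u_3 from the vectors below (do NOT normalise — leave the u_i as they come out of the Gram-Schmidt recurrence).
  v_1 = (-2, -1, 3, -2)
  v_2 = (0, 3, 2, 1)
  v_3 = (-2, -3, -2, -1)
Orthogonal basis:
  u_1 = (-2, -1, 3, -2)
  u_2 = (1/9, 55/18, 11/6, 10/9)
  u_3 = (-390/251, 68/251, -160/251, 116/251)

Apply the Gram-Schmidt recurrence
  u_1 = v_1
  u_i = v_i − Σ_{j<i} ((v_i · u_j) / (u_j · u_j)) · u_j.

Step by step this gives:
  u_1 = (-2, -1, 3, -2)
  u_2 = (1/9, 55/18, 11/6, 10/9)
  u_3 = (-390/251, 68/251, -160/251, 116/251)

Orthogonality check:
  u_2 · u_1 = 0 (should be 0)
  u_3 · u_1 = 0 (should be 0)
  u_3 · u_2 = 0 (should be 0)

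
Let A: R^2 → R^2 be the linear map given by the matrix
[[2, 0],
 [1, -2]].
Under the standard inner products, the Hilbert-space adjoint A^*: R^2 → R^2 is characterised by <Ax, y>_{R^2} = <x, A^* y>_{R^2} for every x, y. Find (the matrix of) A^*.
A^* = A^T =
[[2, 1],
 [0, -2]]

For real matrices with standard dot products, the defining identity <Ax, y> = <x, A^* y> gives (Ax)^T y = x^T (A^*) y, i.e. x^T A^T y = x^T (A^*) y. Since this holds for all x, y, we must have A^* = A^T. Therefore
A^* =
[[2, 1],
 [0, -2]].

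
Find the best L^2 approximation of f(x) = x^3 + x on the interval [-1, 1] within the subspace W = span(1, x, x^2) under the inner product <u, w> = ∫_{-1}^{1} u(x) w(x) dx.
g(x) = 8*x/5

The best approximation g ∈ W is the orthogonal projection of f onto W. Writing g = a_0 + a_1 x + a_2 x^2, the coefficients solve the normal equations G · a = b where
  G_{ij} = <φ_i, φ_j> and b_i = <f, φ_i>, with φ_0 = 1, φ_1 = x, φ_2 = x^2.
G =
  [2, 0, 2/3]
  [0, 2/3, 0]
  [2/3, 0, 2/5],
b = (0, 16/15, 0).
Solving gives a_0 = 0, a_1 = 8/5, a_2 = 0, so
  g(x) = 8*x/5.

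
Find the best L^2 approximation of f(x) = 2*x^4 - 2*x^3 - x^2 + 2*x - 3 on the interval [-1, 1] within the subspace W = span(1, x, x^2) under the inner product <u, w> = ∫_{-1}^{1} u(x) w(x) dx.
g(x) = 5*x^2/7 + 4*x/5 - 111/35

The best approximation g ∈ W is the orthogonal projection of f onto W. Writing g = a_0 + a_1 x + a_2 x^2, the coefficients solve the normal equations G · a = b where
  G_{ij} = <φ_i, φ_j> and b_i = <f, φ_i>, with φ_0 = 1, φ_1 = x, φ_2 = x^2.
G =
  [2, 0, 2/3]
  [0, 2/3, 0]
  [2/3, 0, 2/5],
b = (-88/15, 8/15, -64/35).
Solving gives a_0 = -111/35, a_1 = 4/5, a_2 = 5/7, so
  g(x) = 5*x^2/7 + 4*x/5 - 111/35.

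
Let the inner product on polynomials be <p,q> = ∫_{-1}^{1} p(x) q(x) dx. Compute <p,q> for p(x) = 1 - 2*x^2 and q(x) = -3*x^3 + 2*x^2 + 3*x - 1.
<p,q> = -14/15

Expand the product: p(x)·q(x) = 6*x^5 - 4*x^4 - 9*x^3 + 4*x^2 + 3*x - 1.
∫_{-1}^{1} of each monomial x^k gives [2/(k+1) if k even, 0 if k odd]. Integrating term-by-term (or equivalently evaluating the antiderivative F(x) = x^6 - 4*x^5/5 - 9*x^4/4 + 4*x^3/3 + 3*x^2/2 - x at the endpoints):
  F(1) − F(−1) = -13/60 − (43/60) = -14/15.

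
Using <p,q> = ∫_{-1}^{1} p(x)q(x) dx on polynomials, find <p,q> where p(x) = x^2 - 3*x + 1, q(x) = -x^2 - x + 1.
<p,q> = 18/5

Expand the product: p(x)·q(x) = -x^4 + 2*x^3 + 3*x^2 - 4*x + 1.
∫_{-1}^{1} of each monomial x^k gives [2/(k+1) if k even, 0 if k odd]. Integrating term-by-term (or equivalently evaluating the antiderivative F(x) = -x^5/5 + x^4/2 + x^3 - 2*x^2 + x at the endpoints):
  F(1) − F(−1) = 3/10 − (-33/10) = 18/5.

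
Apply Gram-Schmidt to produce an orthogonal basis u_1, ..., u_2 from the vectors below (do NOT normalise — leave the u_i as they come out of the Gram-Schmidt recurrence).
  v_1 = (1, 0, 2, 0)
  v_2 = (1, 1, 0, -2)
Orthogonal basis:
  u_1 = (1, 0, 2, 0)
  u_2 = (4/5, 1, -2/5, -2)

Apply the Gram-Schmidt recurrence
  u_1 = v_1
  u_i = v_i − Σ_{j<i} ((v_i · u_j) / (u_j · u_j)) · u_j.

Step by step this gives:
  u_1 = (1, 0, 2, 0)
  u_2 = (4/5, 1, -2/5, -2)

Orthogonality check:
  u_2 · u_1 = 0 (should be 0)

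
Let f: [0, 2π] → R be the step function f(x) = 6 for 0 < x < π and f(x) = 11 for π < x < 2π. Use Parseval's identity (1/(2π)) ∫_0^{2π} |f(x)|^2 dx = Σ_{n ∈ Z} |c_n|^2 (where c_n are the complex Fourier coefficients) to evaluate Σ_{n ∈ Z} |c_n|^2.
Σ |c_n|^2 = 157/2

Parseval equates the L^2 energy of f (normalised by 1/(2π)) with the ℓ^2 sum of its Fourier coefficients: (1/(2π)) ∫_0^{2π} |f|^2 = Σ |c_n|^2.
Compute the left side: (1/(2π)) [∫_0^π 6^2 dx + ∫_π^{2π} 11^2 dx] = (1/(2π)) · (36π + 121π) = (36 + 121)/2 = 157/2.
So Σ_{n ∈ Z} |c_n|^2 = 157/2.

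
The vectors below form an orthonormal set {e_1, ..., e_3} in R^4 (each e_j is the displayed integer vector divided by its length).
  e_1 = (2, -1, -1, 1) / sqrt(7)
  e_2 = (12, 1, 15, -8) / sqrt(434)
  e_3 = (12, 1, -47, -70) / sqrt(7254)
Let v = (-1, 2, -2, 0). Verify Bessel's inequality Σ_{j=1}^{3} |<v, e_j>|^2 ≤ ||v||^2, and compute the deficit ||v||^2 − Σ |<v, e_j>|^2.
Σ |<v, e_j>|^2 = 68/13; ||v||^2 = 9; deficit = 49/13

Write each e_j = u_j / sqrt(<u_j, u_j>) where u_j is the displayed integer vector. Then <v, e_j> = <v, u_j> / sqrt(<u_j, u_j>), so |<v, e_j>|^2 = <v, u_j>^2 / <u_j, u_j>.
Coefficients: <v, e_1> = -2/sqrt(7), <v, e_2> = -40/sqrt(434), <v, e_3> = 84/sqrt(7254).
Square and sum: Σ |<v, e_j>|^2 = 68/13.
Compute ||v||^2 = v·v = 9.
Deficit = 9 − 68/13 = 49/13 ≥ 0, confirming Bessel's inequality. (The deficit equals ||v − Σ <v,e_j> e_j||^2, the squared distance from v to span{e_j}.)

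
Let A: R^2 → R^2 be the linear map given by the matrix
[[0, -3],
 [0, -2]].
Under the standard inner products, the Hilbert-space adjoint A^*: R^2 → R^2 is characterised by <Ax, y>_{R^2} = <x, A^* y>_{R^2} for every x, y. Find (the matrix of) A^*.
A^* = A^T =
[[0, 0],
 [-3, -2]]

For real matrices with standard dot products, the defining identity <Ax, y> = <x, A^* y> gives (Ax)^T y = x^T (A^*) y, i.e. x^T A^T y = x^T (A^*) y. Since this holds for all x, y, we must have A^* = A^T. Therefore
A^* =
[[0, 0],
 [-3, -2]].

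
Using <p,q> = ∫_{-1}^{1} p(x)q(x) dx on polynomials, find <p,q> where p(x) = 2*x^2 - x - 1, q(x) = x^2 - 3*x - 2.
<p,q> = 52/15

Expand the product: p(x)·q(x) = 2*x^4 - 7*x^3 - 2*x^2 + 5*x + 2.
∫_{-1}^{1} of each monomial x^k gives [2/(k+1) if k even, 0 if k odd]. Integrating term-by-term (or equivalently evaluating the antiderivative F(x) = 2*x^5/5 - 7*x^4/4 - 2*x^3/3 + 5*x^2/2 + 2*x at the endpoints):
  F(1) − F(−1) = 149/60 − (-59/60) = 52/15.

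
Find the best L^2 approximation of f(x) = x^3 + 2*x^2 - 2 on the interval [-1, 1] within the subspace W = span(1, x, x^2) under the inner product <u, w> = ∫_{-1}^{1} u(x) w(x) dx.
g(x) = 2*x^2 + 3*x/5 - 2

The best approximation g ∈ W is the orthogonal projection of f onto W. Writing g = a_0 + a_1 x + a_2 x^2, the coefficients solve the normal equations G · a = b where
  G_{ij} = <φ_i, φ_j> and b_i = <f, φ_i>, with φ_0 = 1, φ_1 = x, φ_2 = x^2.
G =
  [2, 0, 2/3]
  [0, 2/3, 0]
  [2/3, 0, 2/5],
b = (-8/3, 2/5, -8/15).
Solving gives a_0 = -2, a_1 = 3/5, a_2 = 2, so
  g(x) = 2*x^2 + 3*x/5 - 2.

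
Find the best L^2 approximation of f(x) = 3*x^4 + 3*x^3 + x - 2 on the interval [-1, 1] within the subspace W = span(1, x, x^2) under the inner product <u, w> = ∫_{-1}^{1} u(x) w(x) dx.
g(x) = 18*x^2/7 + 14*x/5 - 79/35

The best approximation g ∈ W is the orthogonal projection of f onto W. Writing g = a_0 + a_1 x + a_2 x^2, the coefficients solve the normal equations G · a = b where
  G_{ij} = <φ_i, φ_j> and b_i = <f, φ_i>, with φ_0 = 1, φ_1 = x, φ_2 = x^2.
G =
  [2, 0, 2/3]
  [0, 2/3, 0]
  [2/3, 0, 2/5],
b = (-14/5, 28/15, -10/21).
Solving gives a_0 = -79/35, a_1 = 14/5, a_2 = 18/7, so
  g(x) = 18*x^2/7 + 14*x/5 - 79/35.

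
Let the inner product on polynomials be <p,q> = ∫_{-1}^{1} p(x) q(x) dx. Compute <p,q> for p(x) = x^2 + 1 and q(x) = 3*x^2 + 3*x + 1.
<p,q> = 88/15

Expand the product: p(x)·q(x) = 3*x^4 + 3*x^3 + 4*x^2 + 3*x + 1.
∫_{-1}^{1} of each monomial x^k gives [2/(k+1) if k even, 0 if k odd]. Integrating term-by-term (or equivalently evaluating the antiderivative F(x) = 3*x^5/5 + 3*x^4/4 + 4*x^3/3 + 3*x^2/2 + x at the endpoints):
  F(1) − F(−1) = 311/60 − (-41/60) = 88/15.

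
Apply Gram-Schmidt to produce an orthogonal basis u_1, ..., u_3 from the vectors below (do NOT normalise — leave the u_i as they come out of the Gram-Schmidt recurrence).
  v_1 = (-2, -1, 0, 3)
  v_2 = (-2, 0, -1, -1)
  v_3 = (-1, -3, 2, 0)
Orthogonal basis:
  u_1 = (-2, -1, 0, 3)
  u_2 = (-13/7, 1/14, -1, -17/14)
  u_3 = (-33/83, -219/83, 161/83, -95/83)

Apply the Gram-Schmidt recurrence
  u_1 = v_1
  u_i = v_i − Σ_{j<i} ((v_i · u_j) / (u_j · u_j)) · u_j.

Step by step this gives:
  u_1 = (-2, -1, 0, 3)
  u_2 = (-13/7, 1/14, -1, -17/14)
  u_3 = (-33/83, -219/83, 161/83, -95/83)

Orthogonality check:
  u_2 · u_1 = 0 (should be 0)
  u_3 · u_1 = 0 (should be 0)
  u_3 · u_2 = 0 (should be 0)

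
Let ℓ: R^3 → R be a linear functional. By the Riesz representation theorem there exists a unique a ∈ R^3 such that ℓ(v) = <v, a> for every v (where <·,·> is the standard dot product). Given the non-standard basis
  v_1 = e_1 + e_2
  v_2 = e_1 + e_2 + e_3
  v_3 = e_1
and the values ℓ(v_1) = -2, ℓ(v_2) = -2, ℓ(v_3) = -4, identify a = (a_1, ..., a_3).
a = (-4, 2, 0)

Write a = (a_1, ..., a_3) in the standard basis. For each basis vector v_i, ℓ(v_i) = <v_i, a> is a linear equation in the a_j's. Collect the n equations into a matrix system V a = ℓ, where row i of V is v_i (expressed in the standard basis). Since V is invertible (lower-triangular with 1s on the diagonal, up to permutation), solve by back-substitution:
  V =
[[1, 1, 0],
 [1, 1, 1],
 [1, 0, 0]]
  V a = (-2, -2, -4)
Solving gives a = (-4, 2, 0).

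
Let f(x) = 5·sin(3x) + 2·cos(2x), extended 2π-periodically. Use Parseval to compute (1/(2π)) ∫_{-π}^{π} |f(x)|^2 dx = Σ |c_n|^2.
Σ |c_n|^2 = 29/2

Expand |f|^2 and use orthogonality of {sin(nx), cos(mx)} on [-π, π]:
  ∫_{-π}^{π} sin(nx)^2 dx = π, ∫ cos(mx)^2 dx = π, and cross terms integrate to 0.
So ∫_{-π}^{π} f(x)^2 dx = 5^2 · π + 2^2 · π = (25 + 4)π.
Divide by 2π: (25 + 4)/2 = 29/2.
By Parseval, this equals Σ |c_n|^2.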